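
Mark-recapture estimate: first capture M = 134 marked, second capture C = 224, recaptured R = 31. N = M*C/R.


N = M * C / R = 134 * 224 / 31 = 30016 / 31 = 968.26 ≈ 968

968 individuals


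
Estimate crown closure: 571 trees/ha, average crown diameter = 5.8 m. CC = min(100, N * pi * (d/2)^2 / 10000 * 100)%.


(d/2)^2 = (5.8/2)^2 = 2.9^2 = 8.41
Crown area = 3.141593 * 8.41 = 26.4208 m^2
N * area / 10000 * 100 = 571 * 26.4208 / 10000 * 100 = 150.863
CC = min(100, 150.863) = 100%

100%


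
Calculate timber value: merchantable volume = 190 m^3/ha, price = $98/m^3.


Value = 190 * 98 = $18620/ha

$18620/ha


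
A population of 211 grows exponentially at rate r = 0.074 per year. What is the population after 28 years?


r*t = 0.074 * 28 = 2.072
exp(2.072) = 7.94069
N = 211 * 7.94069 = 1675.49 ≈ 1675

1675


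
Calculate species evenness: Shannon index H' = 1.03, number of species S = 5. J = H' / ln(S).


ln(5) = 1.60944
J = H' / ln(S) = 1.03 / 1.60944 = 0.639974 ≈ 0.6400

0.6400


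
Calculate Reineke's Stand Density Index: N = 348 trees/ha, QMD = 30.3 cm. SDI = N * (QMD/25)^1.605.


QMD/25 = 30.3/25 = 1.212
(1.212)^1.605 = exp(1.605 * ln(1.212)) = exp(1.605 * 0.192272) = exp(0.308597) = 1.36151
SDI = 348 * 1.36151 = 473.805 ≈ 474

474


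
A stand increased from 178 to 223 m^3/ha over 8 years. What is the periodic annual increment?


PAI = (V2 - V1) / period = (223 - 178) / 8 = 45 / 8 = 5.6250 ≈ 5.63 m^3/ha/yr

5.63 m^3/ha/yr


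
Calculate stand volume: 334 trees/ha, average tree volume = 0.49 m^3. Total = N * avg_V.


V_stand = 334 * 0.49 = 163.66 ≈ 163.7 m^3/ha

163.7 m^3/ha


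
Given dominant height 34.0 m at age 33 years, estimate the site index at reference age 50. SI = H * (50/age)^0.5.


50/33 = 1.51515
(1.51515)^0.5 = 1.23091
SI = 34.0 * 1.23091 = 41.8509 ≈ 41.9 m

41.9 m


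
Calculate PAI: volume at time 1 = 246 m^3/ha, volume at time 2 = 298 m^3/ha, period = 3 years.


PAI = (V2 - V1) / period = (298 - 246) / 3 = 52 / 3 = 17.3333 ≈ 17.33 m^3/ha/yr

17.33 m^3/ha/yr


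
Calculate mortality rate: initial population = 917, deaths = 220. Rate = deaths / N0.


Mortality rate = 220 / 917 = 0.239913 ≈ 0.2399

0.2399


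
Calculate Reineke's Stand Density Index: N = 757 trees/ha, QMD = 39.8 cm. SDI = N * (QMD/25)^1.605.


QMD/25 = 39.8/25 = 1.592
(1.592)^1.605 = exp(1.605 * ln(1.592)) = exp(1.605 * 0.464991) = exp(0.746311) = 2.10920
SDI = 757 * 2.10920 = 1596.66 ≈ 1597

1597


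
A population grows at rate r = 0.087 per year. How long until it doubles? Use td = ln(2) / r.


td = ln(2) / 0.087 = 0.693147 / 0.087 = 7.96721 ≈ 8.0 years

8.0 years


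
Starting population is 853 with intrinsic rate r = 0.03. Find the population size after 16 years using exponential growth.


r*t = 0.03 * 16 = 0.48
exp(0.48) = 1.61607
N = 853 * 1.61607 = 1378.51 ≈ 1379

1379


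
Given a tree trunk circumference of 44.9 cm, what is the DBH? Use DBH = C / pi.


DBH = C / pi = 44.9 / 3.141593 = 14.2921 ≈ 14.29 cm

14.29 cm


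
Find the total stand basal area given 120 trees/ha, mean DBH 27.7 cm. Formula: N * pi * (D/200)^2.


(D/200)^2 = (27.7/200)^2 = 0.1385^2 = 0.01918225
Individual BA = 3.141593 * 0.01918225 = 0.0602628 m^2
Stand BA = 120 * 0.0602628 = 7.23154 ≈ 7.23 m^2/ha

7.23 m^2/ha


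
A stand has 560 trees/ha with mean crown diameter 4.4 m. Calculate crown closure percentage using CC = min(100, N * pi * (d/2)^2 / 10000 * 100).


(d/2)^2 = (4.4/2)^2 = 2.2^2 = 4.84
Crown area = 3.141593 * 4.84 = 15.2053 m^2
N * area / 10000 * 100 = 560 * 15.2053 / 10000 * 100 = 85.1497
CC = min(100, 85.1497) = 85.1497 ≈ 85.1%

85.1%


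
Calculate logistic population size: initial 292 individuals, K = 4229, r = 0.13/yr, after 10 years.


(K - N0)/N0 = (4229 - 292)/292 = 3937/292 = 13.4829
r*t = 0.13 * 10 = 1.3; exp(-1.3) = 0.272532
13.4829 * 0.272532 = 3.67452
1 + 3.67452 = 4.67452
N = 4229 / 4.67452 = 904.692 ≈ 905

905


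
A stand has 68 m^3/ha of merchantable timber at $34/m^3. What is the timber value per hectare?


Value = 68 * 34 = $2312/ha

$2312/ha


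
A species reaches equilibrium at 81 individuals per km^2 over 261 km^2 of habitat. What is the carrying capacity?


K = 81 * 261 = 21141 individuals

21141 individuals


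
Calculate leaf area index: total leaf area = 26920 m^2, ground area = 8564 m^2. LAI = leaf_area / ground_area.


LAI = 26920 / 8564 = 3.1434 ≈ 3.14

3.14


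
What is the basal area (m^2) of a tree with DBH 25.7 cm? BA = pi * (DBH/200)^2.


D/200 = 25.7/200 = 0.1285 m
(D/200)^2 = 0.1285^2 = 0.01651225
BA = 3.141593 * 0.01651225 = 0.0518748 ≈ 0.0519 m^2

0.0519 m^2


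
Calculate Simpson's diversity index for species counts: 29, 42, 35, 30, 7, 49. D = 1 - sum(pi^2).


Total N = 29 + 42 + 35 + 30 + 7 + 49 = 192
Per-species terms:
  p = 29/192 = 0.151042; p^2 = 0.151042^2 = 0.022814
  p = 42/192 = 0.218750; p^2 = 0.218750^2 = 0.047852
  p = 35/192 = 0.182292; p^2 = 0.182292^2 = 0.033230
  p = 30/192 = 0.156250; p^2 = 0.156250^2 = 0.024414
  p = 7/192 = 0.036458; p^2 = 0.036458^2 = 0.001329
  p = 49/192 = 0.255208; p^2 = 0.255208^2 = 0.065131
sum(p^2) = 0.022814 + 0.047852 + 0.033230 + 0.024414 + 0.001329 + 0.065131 = 0.194770
D = 1 - 0.194770 = 0.805230 ≈ 0.8052

0.8052


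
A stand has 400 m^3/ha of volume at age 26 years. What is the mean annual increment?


MAI = 400 / 26 = 15.3846 ≈ 15.38 m^3/ha/yr

15.38 m^3/ha/yr


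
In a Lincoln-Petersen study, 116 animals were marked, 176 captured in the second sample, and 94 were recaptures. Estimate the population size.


N = M * C / R = 116 * 176 / 94 = 20416 / 94 = 217.19 ≈ 217

217 individuals


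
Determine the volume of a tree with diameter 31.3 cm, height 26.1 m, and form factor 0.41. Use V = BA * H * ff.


(D/200)^2 = (31.3/200)^2 = 0.1565^2 = 0.02449225
BA = 3.141593 * 0.02449225 = 0.0769447 m^2
V = 0.0769447 * 26.1 * 0.41 = 0.823385 ≈ 0.823 m^3

0.823 m^3


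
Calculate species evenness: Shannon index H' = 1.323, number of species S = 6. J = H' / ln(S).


ln(6) = 1.79176
J = H' / ln(S) = 1.323 / 1.79176 = 0.738380 ≈ 0.7384

0.7384


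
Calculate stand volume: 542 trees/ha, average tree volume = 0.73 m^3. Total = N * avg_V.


V_stand = 542 * 0.73 = 395.66 ≈ 395.7 m^3/ha

395.7 m^3/ha


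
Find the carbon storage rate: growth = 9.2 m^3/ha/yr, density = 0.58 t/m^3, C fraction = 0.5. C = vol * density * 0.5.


C = 9.2 * 0.58 * 0.5 = 2.668 ≈ 2.67 t C/ha/yr

2.67 t C/ha/yr


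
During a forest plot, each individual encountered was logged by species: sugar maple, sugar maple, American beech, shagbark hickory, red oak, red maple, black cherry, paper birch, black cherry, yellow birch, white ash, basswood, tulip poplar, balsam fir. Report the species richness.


Total individuals logged = 14
Distinct species (count of individuals): sugar maple (2), American beech (1), shagbark hickory (1), red oak (1), red maple (1), black cherry (2), paper birch (1), yellow birch (1), white ash (1), basswood (1), tulip poplar (1), balsam fir (1)
Species richness = number of distinct species = 12

12


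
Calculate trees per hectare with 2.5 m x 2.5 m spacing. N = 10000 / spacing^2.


N = 10000 / 2.5^2 = 10000 / 6.25 = 1600.00 ≈ 1600 trees/ha

1600 trees/ha


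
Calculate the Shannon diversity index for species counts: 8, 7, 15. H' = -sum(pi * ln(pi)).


Total N = 8 + 7 + 15 = 30
Per-species terms:
  p = 8/30 = 0.266667; ln(p) = -1.321755; p*ln(p) = 0.266667 * (-1.321755) = -0.352468
  p = 7/30 = 0.233333; ln(p) = -1.455289; p*ln(p) = 0.233333 * (-1.455289) = -0.339567
  p = 15/30 = 0.500000; ln(p) = -0.693147; p*ln(p) = 0.500000 * (-0.693147) = -0.346574
sum(p*ln(p)) = (-0.352468) + (-0.339567) + (-0.346574) = -1.038609
H' = -(-1.038609) = 1.038609 ≈ 1.0386

1.0386


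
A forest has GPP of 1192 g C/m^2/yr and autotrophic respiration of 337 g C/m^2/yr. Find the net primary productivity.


NPP = GPP - Ra = 1192 - 337 = 855 g C/m^2/yr

855 g C/m^2/yr


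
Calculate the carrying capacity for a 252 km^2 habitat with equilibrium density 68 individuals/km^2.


K = 68 * 252 = 17136 individuals

17136 individuals


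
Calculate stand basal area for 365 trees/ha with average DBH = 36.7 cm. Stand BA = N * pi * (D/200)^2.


(D/200)^2 = (36.7/200)^2 = 0.1835^2 = 0.03367225
Individual BA = 3.141593 * 0.03367225 = 0.105785 m^2
Stand BA = 365 * 0.105785 = 38.6115 ≈ 38.61 m^2/ha

38.61 m^2/ha


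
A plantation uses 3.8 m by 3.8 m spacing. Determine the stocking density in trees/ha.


N = 10000 / 3.8^2 = 10000 / 14.44 = 692.521 ≈ 693 trees/ha

693 trees/ha


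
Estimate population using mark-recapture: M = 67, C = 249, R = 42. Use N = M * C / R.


N = M * C / R = 67 * 249 / 42 = 16683 / 42 = 397.21 ≈ 397

397 individuals


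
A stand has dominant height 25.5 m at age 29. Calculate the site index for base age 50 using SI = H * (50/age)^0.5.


50/29 = 1.72414
(1.72414)^0.5 = 1.31307
SI = 25.5 * 1.31307 = 33.4833 ≈ 33.5 m

33.5 m


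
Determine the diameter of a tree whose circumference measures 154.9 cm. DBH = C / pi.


DBH = C / pi = 154.9 / 3.141593 = 49.3062 ≈ 49.31 cm

49.31 cm


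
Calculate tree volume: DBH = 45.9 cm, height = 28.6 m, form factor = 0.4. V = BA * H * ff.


(D/200)^2 = (45.9/200)^2 = 0.2295^2 = 0.05267025
BA = 3.141593 * 0.05267025 = 0.165468 m^2
V = 0.165468 * 28.6 * 0.4 = 1.89295 ≈ 1.893 m^3

1.893 m^3


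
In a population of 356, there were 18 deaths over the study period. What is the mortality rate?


Mortality rate = 18 / 356 = 0.050562 ≈ 0.0506

0.0506


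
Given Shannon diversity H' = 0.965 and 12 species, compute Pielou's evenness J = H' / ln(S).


ln(12) = 2.48491
J = H' / ln(S) = 0.965 / 2.48491 = 0.388344 ≈ 0.3883

0.3883


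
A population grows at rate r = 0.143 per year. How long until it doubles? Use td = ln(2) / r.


td = ln(2) / 0.143 = 0.693147 / 0.143 = 4.84718 ≈ 4.8 years

4.8 years


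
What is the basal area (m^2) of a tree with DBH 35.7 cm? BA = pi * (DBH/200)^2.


D/200 = 35.7/200 = 0.1785 m
(D/200)^2 = 0.1785^2 = 0.03186225
BA = 3.141593 * 0.03186225 = 0.100098 ≈ 0.1001 m^2

0.1001 m^2


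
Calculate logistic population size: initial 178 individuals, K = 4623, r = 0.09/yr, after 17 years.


(K - N0)/N0 = (4623 - 178)/178 = 4445/178 = 24.9719
r*t = 0.09 * 17 = 1.53; exp(-1.53) = 0.216536
24.9719 * 0.216536 = 5.40732
1 + 5.40732 = 6.40732
N = 4623 / 6.40732 = 721.519 ≈ 722

722


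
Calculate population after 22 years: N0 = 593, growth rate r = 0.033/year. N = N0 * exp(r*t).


r*t = 0.033 * 22 = 0.726
exp(0.726) = 2.06680
N = 593 * 2.06680 = 1225.61 ≈ 1226

1226


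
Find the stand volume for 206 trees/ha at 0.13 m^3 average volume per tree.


V_stand = 206 * 0.13 = 26.78 ≈ 26.8 m^3/ha

26.8 m^3/ha


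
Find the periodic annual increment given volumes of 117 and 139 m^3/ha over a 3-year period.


PAI = (V2 - V1) / period = (139 - 117) / 3 = 22 / 3 = 7.3333 ≈ 7.33 m^3/ha/yr

7.33 m^3/ha/yr


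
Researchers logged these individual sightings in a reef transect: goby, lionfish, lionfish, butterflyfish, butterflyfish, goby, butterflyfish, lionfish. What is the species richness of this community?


Total individuals logged = 8
Distinct species (count of individuals): goby (2), lionfish (3), butterflyfish (3)
Species richness = number of distinct species = 3

3


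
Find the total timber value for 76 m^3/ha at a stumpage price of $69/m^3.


Value = 76 * 69 = $5244/ha

$5244/ha


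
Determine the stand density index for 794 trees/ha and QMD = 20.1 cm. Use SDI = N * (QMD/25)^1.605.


QMD/25 = 20.1/25 = 0.804
(0.804)^1.605 = exp(1.605 * ln(0.804)) = exp(1.605 * (-0.218156)) = exp(-0.350140) = 0.704589
SDI = 794 * 0.704589 = 559.444 ≈ 559

559


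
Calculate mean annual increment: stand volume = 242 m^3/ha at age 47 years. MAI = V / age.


MAI = 242 / 47 = 5.1489 ≈ 5.15 m^3/ha/yr

5.15 m^3/ha/yr


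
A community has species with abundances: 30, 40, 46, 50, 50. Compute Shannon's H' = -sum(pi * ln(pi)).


Total N = 30 + 40 + 46 + 50 + 50 = 216
Per-species terms:
  p = 30/216 = 0.138889; ln(p) = -1.974080; p*ln(p) = 0.138889 * (-1.974080) = -0.274178
  p = 40/216 = 0.185185; ln(p) = -1.686400; p*ln(p) = 0.185185 * (-1.686400) = -0.312296
  p = 46/216 = 0.212963; ln(p) = -1.546637; p*ln(p) = 0.212963 * (-1.546637) = -0.329376
  p = 50/216 = 0.231481; ln(p) = -1.463257; p*ln(p) = 0.231481 * (-1.463257) = -0.338716
  p = 50/216 = 0.231481; ln(p) = -1.463257; p*ln(p) = 0.231481 * (-1.463257) = -0.338716
sum(p*ln(p)) = (-0.274178) + (-0.312296) + (-0.329376) + (-0.338716) + (-0.338716) = -1.593282
H' = -(-1.593282) = 1.593282 ≈ 1.5933

1.5933


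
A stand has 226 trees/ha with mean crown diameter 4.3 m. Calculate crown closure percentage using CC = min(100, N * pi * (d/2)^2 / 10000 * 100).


(d/2)^2 = (4.3/2)^2 = 2.15^2 = 4.6225
Crown area = 3.141593 * 4.6225 = 14.5220 m^2
N * area / 10000 * 100 = 226 * 14.5220 / 10000 * 100 = 32.8197
CC = min(100, 32.8197) = 32.8197 ≈ 32.8%

32.8%


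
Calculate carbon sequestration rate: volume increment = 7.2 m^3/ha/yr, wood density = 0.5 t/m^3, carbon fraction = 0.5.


C = 7.2 * 0.5 * 0.5 = 1.80 t C/ha/yr

1.80 t C/ha/yr


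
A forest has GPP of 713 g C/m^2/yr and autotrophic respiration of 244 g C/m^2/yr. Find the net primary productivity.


NPP = GPP - Ra = 713 - 244 = 469 g C/m^2/yr

469 g C/m^2/yr


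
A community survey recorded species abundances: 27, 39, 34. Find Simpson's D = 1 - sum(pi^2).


Total N = 27 + 39 + 34 = 100
Per-species terms:
  p = 27/100 = 0.270000; p^2 = 0.270000^2 = 0.072900
  p = 39/100 = 0.390000; p^2 = 0.390000^2 = 0.152100
  p = 34/100 = 0.340000; p^2 = 0.340000^2 = 0.115600
sum(p^2) = 0.072900 + 0.152100 + 0.115600 = 0.340600
D = 1 - 0.340600 = 0.659400 ≈ 0.6594

0.6594


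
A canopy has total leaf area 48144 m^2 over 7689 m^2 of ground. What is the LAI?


LAI = 48144 / 7689 = 6.2614 ≈ 6.26

6.26


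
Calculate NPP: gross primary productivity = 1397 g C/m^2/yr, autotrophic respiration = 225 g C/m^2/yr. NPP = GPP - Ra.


NPP = GPP - Ra = 1397 - 225 = 1172 g C/m^2/yr

1172 g C/m^2/yr


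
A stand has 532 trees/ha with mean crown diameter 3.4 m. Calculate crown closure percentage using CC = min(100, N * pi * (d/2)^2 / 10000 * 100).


(d/2)^2 = (3.4/2)^2 = 1.7^2 = 2.89
Crown area = 3.141593 * 2.89 = 9.07920 m^2
N * area / 10000 * 100 = 532 * 9.07920 / 10000 * 100 = 48.3013
CC = min(100, 48.3013) = 48.3013 ≈ 48.3%

48.3%


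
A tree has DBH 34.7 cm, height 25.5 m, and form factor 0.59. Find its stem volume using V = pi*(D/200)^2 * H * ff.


(D/200)^2 = (34.7/200)^2 = 0.1735^2 = 0.03010225
BA = 3.141593 * 0.03010225 = 0.0945690 m^2
V = 0.0945690 * 25.5 * 0.59 = 1.42279 ≈ 1.423 m^3

1.423 m^3


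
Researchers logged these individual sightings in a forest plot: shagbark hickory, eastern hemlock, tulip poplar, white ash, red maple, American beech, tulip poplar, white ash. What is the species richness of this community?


Total individuals logged = 8
Distinct species (count of individuals): shagbark hickory (1), eastern hemlock (1), tulip poplar (2), white ash (2), red maple (1), American beech (1)
Species richness = number of distinct species = 6

6


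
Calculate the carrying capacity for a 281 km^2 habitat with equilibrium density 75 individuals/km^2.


K = 75 * 281 = 21075 individuals

21075 individuals


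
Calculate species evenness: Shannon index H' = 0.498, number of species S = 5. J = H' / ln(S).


ln(5) = 1.60944
J = H' / ln(S) = 0.498 / 1.60944 = 0.309424 ≈ 0.3094

0.3094


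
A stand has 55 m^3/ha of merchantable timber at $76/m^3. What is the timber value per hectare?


Value = 55 * 76 = $4180/ha

$4180/ha


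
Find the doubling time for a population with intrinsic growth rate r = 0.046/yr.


td = ln(2) / 0.046 = 0.693147 / 0.046 = 15.0684 ≈ 15.1 years

15.1 years


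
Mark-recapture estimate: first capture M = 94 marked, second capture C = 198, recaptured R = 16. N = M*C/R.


N = M * C / R = 94 * 198 / 16 = 18612 / 16 = 1163.25 ≈ 1163

1163 individuals


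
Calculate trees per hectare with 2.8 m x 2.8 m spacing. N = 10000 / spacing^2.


N = 10000 / 2.8^2 = 10000 / 7.84 = 1275.51 ≈ 1276 trees/ha

1276 trees/ha


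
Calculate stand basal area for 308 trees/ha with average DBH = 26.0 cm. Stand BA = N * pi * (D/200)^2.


(D/200)^2 = (26.0/200)^2 = 0.13^2 = 0.0169
Individual BA = 3.141593 * 0.0169 = 0.0530929 m^2
Stand BA = 308 * 0.0530929 = 16.3526 ≈ 16.35 m^2/ha

16.35 m^2/ha


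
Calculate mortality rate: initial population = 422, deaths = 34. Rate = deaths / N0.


Mortality rate = 34 / 422 = 0.080569 ≈ 0.0806

0.0806


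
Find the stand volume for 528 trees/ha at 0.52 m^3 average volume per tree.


V_stand = 528 * 0.52 = 274.56 ≈ 274.6 m^3/ha

274.6 m^3/ha


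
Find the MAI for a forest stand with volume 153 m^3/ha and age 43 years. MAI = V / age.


MAI = 153 / 43 = 3.5581 ≈ 3.56 m^3/ha/yr

3.56 m^3/ha/yr


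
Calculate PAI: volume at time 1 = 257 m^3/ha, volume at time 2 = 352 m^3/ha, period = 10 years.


PAI = (V2 - V1) / period = (352 - 257) / 10 = 95 / 10 = 9.50 m^3/ha/yr

9.50 m^3/ha/yr


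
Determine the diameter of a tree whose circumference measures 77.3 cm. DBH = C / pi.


DBH = C / pi = 77.3 / 3.141593 = 24.6054 ≈ 24.61 cm

24.61 cm


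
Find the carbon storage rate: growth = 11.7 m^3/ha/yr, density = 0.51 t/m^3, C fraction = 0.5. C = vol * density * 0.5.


C = 11.7 * 0.51 * 0.5 = 2.9835 ≈ 2.98 t C/ha/yr

2.98 t C/ha/yr


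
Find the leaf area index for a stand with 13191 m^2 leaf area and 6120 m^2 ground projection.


LAI = 13191 / 6120 = 2.1554 ≈ 2.16

2.16


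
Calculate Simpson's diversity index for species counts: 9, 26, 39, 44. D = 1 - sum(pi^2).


Total N = 9 + 26 + 39 + 44 = 118
Per-species terms:
  p = 9/118 = 0.076271; p^2 = 0.076271^2 = 0.005817
  p = 26/118 = 0.220339; p^2 = 0.220339^2 = 0.048549
  p = 39/118 = 0.330508; p^2 = 0.330508^2 = 0.109236
  p = 44/118 = 0.372881; p^2 = 0.372881^2 = 0.139040
sum(p^2) = 0.005817 + 0.048549 + 0.109236 + 0.139040 = 0.302642
D = 1 - 0.302642 = 0.697358 ≈ 0.6974

0.6974


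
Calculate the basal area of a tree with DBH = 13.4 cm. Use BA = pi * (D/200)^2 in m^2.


D/200 = 13.4/200 = 0.067 m
(D/200)^2 = 0.067^2 = 0.004489
BA = 3.141593 * 0.004489 = 0.0141026 ≈ 0.0141 m^2

0.0141 m^2


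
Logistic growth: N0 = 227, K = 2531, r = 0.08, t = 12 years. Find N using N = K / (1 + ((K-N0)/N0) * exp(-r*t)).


(K - N0)/N0 = (2531 - 227)/227 = 2304/227 = 10.1498
r*t = 0.08 * 12 = 0.96; exp(-0.96) = 0.382893
10.1498 * 0.382893 = 3.88629
1 + 3.88629 = 4.88629
N = 2531 / 4.88629 = 517.980 ≈ 518

518


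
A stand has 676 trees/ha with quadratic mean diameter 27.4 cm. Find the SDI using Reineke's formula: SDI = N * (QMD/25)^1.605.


QMD/25 = 27.4/25 = 1.096
(1.096)^1.605 = exp(1.605 * ln(1.096)) = exp(1.605 * 0.0916672) = exp(0.147126) = 1.15850
SDI = 676 * 1.15850 = 783.146 ≈ 783

783


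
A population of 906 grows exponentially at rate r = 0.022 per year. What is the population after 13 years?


r*t = 0.022 * 13 = 0.286
exp(0.286) = 1.33109
N = 906 * 1.33109 = 1205.97 ≈ 1206

1206


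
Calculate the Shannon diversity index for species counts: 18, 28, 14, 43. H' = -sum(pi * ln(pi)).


Total N = 18 + 28 + 14 + 43 = 103
Per-species terms:
  p = 18/103 = 0.174757; ln(p) = -1.744359; p*ln(p) = 0.174757 * (-1.744359) = -0.304839
  p = 28/103 = 0.271845; ln(p) = -1.302523; p*ln(p) = 0.271845 * (-1.302523) = -0.354084
  p = 14/103 = 0.135922; ln(p) = -1.995674; p*ln(p) = 0.135922 * (-1.995674) = -0.271256
  p = 43/103 = 0.417476; ln(p) = -0.873528; p*ln(p) = 0.417476 * (-0.873528) = -0.364677
sum(p*ln(p)) = (-0.304839) + (-0.354084) + (-0.271256) + (-0.364677) = -1.294856
H' = -(-1.294856) = 1.294856 ≈ 1.2949

1.2949


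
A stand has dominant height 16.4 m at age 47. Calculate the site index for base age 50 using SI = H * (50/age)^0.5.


50/47 = 1.06383
(1.06383)^0.5 = 1.03142
SI = 16.4 * 1.03142 = 16.9153 ≈ 16.9 m

16.9 m


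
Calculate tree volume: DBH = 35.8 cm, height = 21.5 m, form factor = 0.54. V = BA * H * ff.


(D/200)^2 = (35.8/200)^2 = 0.179^2 = 0.032041
BA = 3.141593 * 0.032041 = 0.100660 m^2
V = 0.100660 * 21.5 * 0.54 = 1.16866 ≈ 1.169 m^3

1.169 m^3


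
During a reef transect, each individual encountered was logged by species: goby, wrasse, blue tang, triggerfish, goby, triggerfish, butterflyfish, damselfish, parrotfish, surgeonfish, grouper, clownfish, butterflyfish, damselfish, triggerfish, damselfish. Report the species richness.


Total individuals logged = 16
Distinct species (count of individuals): goby (2), wrasse (1), blue tang (1), triggerfish (3), butterflyfish (2), damselfish (3), parrotfish (1), surgeonfish (1), grouper (1), clownfish (1)
Species richness = number of distinct species = 10

10


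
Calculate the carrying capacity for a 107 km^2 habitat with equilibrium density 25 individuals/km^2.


K = 25 * 107 = 2675 individuals

2675 individuals


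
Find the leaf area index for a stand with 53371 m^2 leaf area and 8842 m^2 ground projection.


LAI = 53371 / 8842 = 6.0361 ≈ 6.04

6.04


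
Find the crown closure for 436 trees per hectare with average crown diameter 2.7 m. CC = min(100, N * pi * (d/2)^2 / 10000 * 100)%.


(d/2)^2 = (2.7/2)^2 = 1.35^2 = 1.8225
Crown area = 3.141593 * 1.8225 = 5.72555 m^2
N * area / 10000 * 100 = 436 * 5.72555 / 10000 * 100 = 24.9634
CC = min(100, 24.9634) = 24.9634 ≈ 25.0%

25.0%


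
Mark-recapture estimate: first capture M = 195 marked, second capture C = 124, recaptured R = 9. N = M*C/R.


N = M * C / R = 195 * 124 / 9 = 24180 / 9 = 2686.67 ≈ 2687

2687 individuals


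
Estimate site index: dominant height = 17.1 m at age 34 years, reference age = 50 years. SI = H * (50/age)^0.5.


50/34 = 1.47059
(1.47059)^0.5 = 1.21268
SI = 17.1 * 1.21268 = 20.7368 ≈ 20.7 m

20.7 m


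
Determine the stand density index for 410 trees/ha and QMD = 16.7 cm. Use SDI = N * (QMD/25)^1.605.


QMD/25 = 16.7/25 = 0.668
(0.668)^1.605 = exp(1.605 * ln(0.668)) = exp(1.605 * (-0.403467)) = exp(-0.647565) = 0.523319
SDI = 410 * 0.523319 = 214.561 ≈ 215

215


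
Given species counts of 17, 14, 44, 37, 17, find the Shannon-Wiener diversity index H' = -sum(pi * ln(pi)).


Total N = 17 + 14 + 44 + 37 + 17 = 129
Per-species terms:
  p = 17/129 = 0.131783; ln(p) = -2.026599; p*ln(p) = 0.131783 * (-2.026599) = -0.267071
  p = 14/129 = 0.108527; ln(p) = -2.220756; p*ln(p) = 0.108527 * (-2.220756) = -0.241012
  p = 44/129 = 0.341085; ln(p) = -1.075624; p*ln(p) = 0.341085 * (-1.075624) = -0.366879
  p = 37/129 = 0.286822; ln(p) = -1.248893; p*ln(p) = 0.286822 * (-1.248893) = -0.358210
  p = 17/129 = 0.131783; ln(p) = -2.026599; p*ln(p) = 0.131783 * (-2.026599) = -0.267071
sum(p*ln(p)) = (-0.267071) + (-0.241012) + (-0.366879) + (-0.358210) + (-0.267071) = -1.500243
H' = -(-1.500243) = 1.500243 ≈ 1.5002

1.5002


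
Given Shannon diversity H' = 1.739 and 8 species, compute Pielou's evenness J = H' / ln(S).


ln(8) = 2.07944
J = H' / ln(S) = 1.739 / 2.07944 = 0.836283 ≈ 0.8363

0.8363


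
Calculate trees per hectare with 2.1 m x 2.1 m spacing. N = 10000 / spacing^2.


N = 10000 / 2.1^2 = 10000 / 4.41 = 2267.57 ≈ 2268 trees/ha

2268 trees/ha


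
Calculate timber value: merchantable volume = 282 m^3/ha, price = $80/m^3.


Value = 282 * 80 = $22560/ha

$22560/ha


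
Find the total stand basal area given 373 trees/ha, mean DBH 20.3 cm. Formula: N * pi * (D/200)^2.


(D/200)^2 = (20.3/200)^2 = 0.1015^2 = 0.01030225
Individual BA = 3.141593 * 0.01030225 = 0.0323655 m^2
Stand BA = 373 * 0.0323655 = 12.0723 ≈ 12.07 m^2/ha

12.07 m^2/ha


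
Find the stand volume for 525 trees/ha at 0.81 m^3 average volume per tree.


V_stand = 525 * 0.81 = 425.25 ≈ 425.3 m^3/ha

425.3 m^3/ha


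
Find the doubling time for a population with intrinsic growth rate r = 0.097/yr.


td = ln(2) / 0.097 = 0.693147 / 0.097 = 7.14585 ≈ 7.1 years

7.1 years


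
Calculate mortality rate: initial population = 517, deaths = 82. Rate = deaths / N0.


Mortality rate = 82 / 517 = 0.158607 ≈ 0.1586

0.1586


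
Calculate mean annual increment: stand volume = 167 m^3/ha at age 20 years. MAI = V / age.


MAI = 167 / 20 = 8.35 m^3/ha/yr

8.35 m^3/ha/yr


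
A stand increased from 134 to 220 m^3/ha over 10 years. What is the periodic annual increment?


PAI = (V2 - V1) / period = (220 - 134) / 10 = 86 / 10 = 8.60 m^3/ha/yr

8.60 m^3/ha/yr


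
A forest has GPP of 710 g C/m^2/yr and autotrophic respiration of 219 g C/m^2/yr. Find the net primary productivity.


NPP = GPP - Ra = 710 - 219 = 491 g C/m^2/yr

491 g C/m^2/yr


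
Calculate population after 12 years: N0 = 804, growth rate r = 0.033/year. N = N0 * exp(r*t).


r*t = 0.033 * 12 = 0.396
exp(0.396) = 1.48587
N = 804 * 1.48587 = 1194.64 ≈ 1195

1195


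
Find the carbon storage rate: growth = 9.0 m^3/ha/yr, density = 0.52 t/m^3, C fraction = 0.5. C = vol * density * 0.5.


C = 9.0 * 0.52 * 0.5 = 2.34 t C/ha/yr

2.34 t C/ha/yr


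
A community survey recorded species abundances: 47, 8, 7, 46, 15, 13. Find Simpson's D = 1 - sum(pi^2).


Total N = 47 + 8 + 7 + 46 + 15 + 13 = 136
Per-species terms:
  p = 47/136 = 0.345588; p^2 = 0.345588^2 = 0.119431
  p = 8/136 = 0.058824; p^2 = 0.058824^2 = 0.003460
  p = 7/136 = 0.051471; p^2 = 0.051471^2 = 0.002649
  p = 46/136 = 0.338235; p^2 = 0.338235^2 = 0.114403
  p = 15/136 = 0.110294; p^2 = 0.110294^2 = 0.012165
  p = 13/136 = 0.095588; p^2 = 0.095588^2 = 0.009137
sum(p^2) = 0.119431 + 0.003460 + 0.002649 + 0.114403 + 0.012165 + 0.009137 = 0.261245
D = 1 - 0.261245 = 0.738755 ≈ 0.7388

0.7388


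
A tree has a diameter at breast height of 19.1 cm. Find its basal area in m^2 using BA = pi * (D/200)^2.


D/200 = 19.1/200 = 0.0955 m
(D/200)^2 = 0.0955^2 = 0.00912025
BA = 3.141593 * 0.00912025 = 0.0286521 ≈ 0.0287 m^2

0.0287 m^2


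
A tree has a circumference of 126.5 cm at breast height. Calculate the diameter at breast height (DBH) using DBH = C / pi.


DBH = C / pi = 126.5 / 3.141593 = 40.2662 ≈ 40.27 cm

40.27 cm


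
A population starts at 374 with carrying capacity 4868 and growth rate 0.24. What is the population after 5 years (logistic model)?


(K - N0)/N0 = (4868 - 374)/374 = 4494/374 = 12.0160
r*t = 0.24 * 5 = 1.2; exp(-1.2) = 0.301194
12.0160 * 0.301194 = 3.61915
1 + 3.61915 = 4.61915
N = 4868 / 4.61915 = 1053.87 ≈ 1054

1054


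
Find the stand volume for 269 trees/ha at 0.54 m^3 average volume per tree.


V_stand = 269 * 0.54 = 145.26 ≈ 145.3 m^3/ha

145.3 m^3/ha


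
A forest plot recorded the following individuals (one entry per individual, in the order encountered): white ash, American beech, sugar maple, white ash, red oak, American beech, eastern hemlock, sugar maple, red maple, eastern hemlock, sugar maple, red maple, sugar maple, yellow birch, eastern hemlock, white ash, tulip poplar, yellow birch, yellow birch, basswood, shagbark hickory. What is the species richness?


Total individuals logged = 21
Distinct species (count of individuals): white ash (3), American beech (2), sugar maple (4), red oak (1), eastern hemlock (3), red maple (2), yellow birch (3), tulip poplar (1), basswood (1), shagbark hickory (1)
Species richness = number of distinct species = 10

10


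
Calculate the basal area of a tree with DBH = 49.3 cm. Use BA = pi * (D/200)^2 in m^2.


D/200 = 49.3/200 = 0.2465 m
(D/200)^2 = 0.2465^2 = 0.06076225
BA = 3.141593 * 0.06076225 = 0.190890 ≈ 0.1909 m^2

0.1909 m^2


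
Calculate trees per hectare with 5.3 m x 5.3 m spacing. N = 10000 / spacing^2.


N = 10000 / 5.3^2 = 10000 / 28.09 = 355.999 ≈ 356 trees/ha

356 trees/ha


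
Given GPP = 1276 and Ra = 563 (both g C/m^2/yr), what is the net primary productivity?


NPP = GPP - Ra = 1276 - 563 = 713 g C/m^2/yr

713 g C/m^2/yr


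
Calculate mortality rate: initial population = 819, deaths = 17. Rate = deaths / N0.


Mortality rate = 17 / 819 = 0.020757 ≈ 0.0208

0.0208


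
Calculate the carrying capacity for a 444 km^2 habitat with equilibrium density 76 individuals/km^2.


K = 76 * 444 = 33744 individuals

33744 individuals


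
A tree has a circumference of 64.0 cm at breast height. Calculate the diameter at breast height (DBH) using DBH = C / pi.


DBH = C / pi = 64.0 / 3.141593 = 20.3718 ≈ 20.37 cm

20.37 cm


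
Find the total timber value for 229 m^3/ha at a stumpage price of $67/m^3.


Value = 229 * 67 = $15343/ha

$15343/ha


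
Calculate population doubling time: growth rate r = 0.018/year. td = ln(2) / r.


td = ln(2) / 0.018 = 0.693147 / 0.018 = 38.5082 ≈ 38.5 years

38.5 years


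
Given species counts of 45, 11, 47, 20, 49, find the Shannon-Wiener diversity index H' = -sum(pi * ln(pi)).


Total N = 45 + 11 + 47 + 20 + 49 = 172
Per-species terms:
  p = 45/172 = 0.261628; ln(p) = -1.340832; p*ln(p) = 0.261628 * (-1.340832) = -0.350799
  p = 11/172 = 0.063953; ln(p) = -2.749607; p*ln(p) = 0.063953 * (-2.749607) = -0.175846
  p = 47/172 = 0.273256; ln(p) = -1.297346; p*ln(p) = 0.273256 * (-1.297346) = -0.354508
  p = 20/172 = 0.116279; ln(p) = -2.151763; p*ln(p) = 0.116279 * (-2.151763) = -0.250205
  p = 49/172 = 0.284884; ln(p) = -1.255673; p*ln(p) = 0.284884 * (-1.255673) = -0.357721
sum(p*ln(p)) = (-0.350799) + (-0.175846) + (-0.354508) + (-0.250205) + (-0.357721) = -1.489079
H' = -(-1.489079) = 1.489079 ≈ 1.4891

1.4891


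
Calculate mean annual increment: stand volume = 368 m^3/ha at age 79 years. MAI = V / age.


MAI = 368 / 79 = 4.6582 ≈ 4.66 m^3/ha/yr

4.66 m^3/ha/yr


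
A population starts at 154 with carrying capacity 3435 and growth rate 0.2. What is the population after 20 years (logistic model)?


(K - N0)/N0 = (3435 - 154)/154 = 3281/154 = 21.3052
r*t = 0.2 * 20 = 4; exp(-4) = 0.0183156
21.3052 * 0.0183156 = 0.390218
1 + 0.390218 = 1.39022
N = 3435 / 1.39022 = 2470.83 ≈ 2471

2471


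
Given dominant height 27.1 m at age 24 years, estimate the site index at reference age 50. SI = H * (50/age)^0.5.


50/24 = 2.08333
(2.08333)^0.5 = 1.44337
SI = 27.1 * 1.44337 = 39.1153 ≈ 39.1 m

39.1 m


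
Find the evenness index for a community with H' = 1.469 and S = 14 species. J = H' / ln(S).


ln(14) = 2.63906
J = H' / ln(S) = 1.469 / 2.63906 = 0.556638 ≈ 0.5566

0.5566


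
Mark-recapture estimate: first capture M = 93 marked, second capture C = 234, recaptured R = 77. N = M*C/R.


N = M * C / R = 93 * 234 / 77 = 21762 / 77 = 282.62 ≈ 283

283 individuals


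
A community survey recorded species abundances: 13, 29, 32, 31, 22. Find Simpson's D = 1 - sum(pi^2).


Total N = 13 + 29 + 32 + 31 + 22 = 127
Per-species terms:
  p = 13/127 = 0.102362; p^2 = 0.102362^2 = 0.010478
  p = 29/127 = 0.228346; p^2 = 0.228346^2 = 0.052142
  p = 32/127 = 0.251969; p^2 = 0.251969^2 = 0.063488
  p = 31/127 = 0.244094; p^2 = 0.244094^2 = 0.059582
  p = 22/127 = 0.173228; p^2 = 0.173228^2 = 0.030008
sum(p^2) = 0.010478 + 0.052142 + 0.063488 + 0.059582 + 0.030008 = 0.215698
D = 1 - 0.215698 = 0.784302 ≈ 0.7843

0.7843


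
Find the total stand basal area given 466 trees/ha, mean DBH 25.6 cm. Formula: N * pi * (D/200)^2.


(D/200)^2 = (25.6/200)^2 = 0.128^2 = 0.016384
Individual BA = 3.141593 * 0.016384 = 0.0514719 m^2
Stand BA = 466 * 0.0514719 = 23.9859 ≈ 23.99 m^2/ha

23.99 m^2/ha


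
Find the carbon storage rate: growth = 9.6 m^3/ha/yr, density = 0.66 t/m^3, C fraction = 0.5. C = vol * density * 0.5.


C = 9.6 * 0.66 * 0.5 = 3.168 ≈ 3.17 t C/ha/yr

3.17 t C/ha/yr


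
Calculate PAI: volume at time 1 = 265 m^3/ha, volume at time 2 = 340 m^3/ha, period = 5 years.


PAI = (V2 - V1) / period = (340 - 265) / 5 = 75 / 5 = 15.00 m^3/ha/yr

15.00 m^3/ha/yr


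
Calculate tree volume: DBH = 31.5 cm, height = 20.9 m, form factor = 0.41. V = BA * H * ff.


(D/200)^2 = (31.5/200)^2 = 0.1575^2 = 0.02480625
BA = 3.141593 * 0.02480625 = 0.0779311 m^2
V = 0.0779311 * 20.9 * 0.41 = 0.667792 ≈ 0.668 m^3

0.668 m^3


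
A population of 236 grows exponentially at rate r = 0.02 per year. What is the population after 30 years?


r*t = 0.02 * 30 = 0.6
exp(0.6) = 1.82212
N = 236 * 1.82212 = 430.020 ≈ 430

430


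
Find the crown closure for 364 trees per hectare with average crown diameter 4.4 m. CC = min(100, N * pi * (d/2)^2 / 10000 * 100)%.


(d/2)^2 = (4.4/2)^2 = 2.2^2 = 4.84
Crown area = 3.141593 * 4.84 = 15.2053 m^2
N * area / 10000 * 100 = 364 * 15.2053 / 10000 * 100 = 55.3473
CC = min(100, 55.3473) = 55.3473 ≈ 55.3%

55.3%


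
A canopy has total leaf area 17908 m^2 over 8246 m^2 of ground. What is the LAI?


LAI = 17908 / 8246 = 2.1717 ≈ 2.17

2.17


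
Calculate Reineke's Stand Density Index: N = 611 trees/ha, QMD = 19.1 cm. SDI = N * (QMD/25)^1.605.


QMD/25 = 19.1/25 = 0.764
(0.764)^1.605 = exp(1.605 * ln(0.764)) = exp(1.605 * (-0.269187)) = exp(-0.432045) = 0.649180
SDI = 611 * 0.649180 = 396.649 ≈ 397

397


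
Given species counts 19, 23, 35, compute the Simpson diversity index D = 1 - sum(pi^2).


Total N = 19 + 23 + 35 = 77
Per-species terms:
  p = 19/77 = 0.246753; p^2 = 0.246753^2 = 0.060887
  p = 23/77 = 0.298701; p^2 = 0.298701^2 = 0.089222
  p = 35/77 = 0.454545; p^2 = 0.454545^2 = 0.206611
sum(p^2) = 0.060887 + 0.089222 + 0.206611 = 0.356720
D = 1 - 0.356720 = 0.643280 ≈ 0.6433

0.6433


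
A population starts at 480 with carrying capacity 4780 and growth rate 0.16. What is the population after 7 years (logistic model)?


(K - N0)/N0 = (4780 - 480)/480 = 4300/480 = 8.95833
r*t = 0.16 * 7 = 1.12; exp(-1.12) = 0.326280
8.95833 * 0.326280 = 2.92292
1 + 2.92292 = 3.92292
N = 4780 / 3.92292 = 1218.48 ≈ 1218

1218


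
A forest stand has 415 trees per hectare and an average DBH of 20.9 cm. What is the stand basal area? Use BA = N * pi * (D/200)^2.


(D/200)^2 = (20.9/200)^2 = 0.1045^2 = 0.01092025
Individual BA = 3.141593 * 0.01092025 = 0.0343070 m^2
Stand BA = 415 * 0.0343070 = 14.2374 ≈ 14.24 m^2/ha

14.24 m^2/ha


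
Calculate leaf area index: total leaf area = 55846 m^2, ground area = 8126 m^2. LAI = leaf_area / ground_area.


LAI = 55846 / 8126 = 6.8725 ≈ 6.87

6.87


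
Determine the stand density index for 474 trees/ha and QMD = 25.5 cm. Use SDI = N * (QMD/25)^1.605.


QMD/25 = 25.5/25 = 1.02
(1.02)^1.605 = exp(1.605 * ln(1.02)) = exp(1.605 * 0.0198026) = exp(0.0317832) = 1.03229
SDI = 474 * 1.03229 = 489.305 ≈ 489

489


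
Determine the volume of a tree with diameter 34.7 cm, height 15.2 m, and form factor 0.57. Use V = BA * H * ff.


(D/200)^2 = (34.7/200)^2 = 0.1735^2 = 0.03010225
BA = 3.141593 * 0.03010225 = 0.0945690 m^2
V = 0.0945690 * 15.2 * 0.57 = 0.819346 ≈ 0.819 m^3

0.819 m^3


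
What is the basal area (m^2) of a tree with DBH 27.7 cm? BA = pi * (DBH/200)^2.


D/200 = 27.7/200 = 0.1385 m
(D/200)^2 = 0.1385^2 = 0.01918225
BA = 3.141593 * 0.01918225 = 0.0602628 ≈ 0.0603 m^2

0.0603 m^2


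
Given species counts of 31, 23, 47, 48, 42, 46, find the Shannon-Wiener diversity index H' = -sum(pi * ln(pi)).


Total N = 31 + 23 + 47 + 48 + 42 + 46 = 237
Per-species terms:
  p = 31/237 = 0.130802; ln(p) = -2.034071; p*ln(p) = 0.130802 * (-2.034071) = -0.266061
  p = 23/237 = 0.097046; ln(p) = -2.332570; p*ln(p) = 0.097046 * (-2.332570) = -0.226367
  p = 47/237 = 0.198312; ln(p) = -1.617914; p*ln(p) = 0.198312 * (-1.617914) = -0.320852
  p = 48/237 = 0.202532; ln(p) = -1.596857; p*ln(p) = 0.202532 * (-1.596857) = -0.323415
  p = 42/237 = 0.177215; ln(p) = -1.730392; p*ln(p) = 0.177215 * (-1.730392) = -0.306651
  p = 46/237 = 0.194093; ln(p) = -1.639418; p*ln(p) = 0.194093 * (-1.639418) = -0.318200
sum(p*ln(p)) = (-0.266061) + (-0.226367) + (-0.320852) + (-0.323415) + (-0.306651) + (-0.318200) = -1.761546
H' = -(-1.761546) = 1.761546 ≈ 1.7615

1.7615


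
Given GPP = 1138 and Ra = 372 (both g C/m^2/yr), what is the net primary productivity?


NPP = GPP - Ra = 1138 - 372 = 766 g C/m^2/yr

766 g C/m^2/yr


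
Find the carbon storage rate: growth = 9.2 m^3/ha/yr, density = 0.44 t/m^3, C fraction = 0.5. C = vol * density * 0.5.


C = 9.2 * 0.44 * 0.5 = 2.024 ≈ 2.02 t C/ha/yr

2.02 t C/ha/yr


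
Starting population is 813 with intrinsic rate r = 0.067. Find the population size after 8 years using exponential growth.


r*t = 0.067 * 8 = 0.536
exp(0.536) = 1.70916
N = 813 * 1.70916 = 1389.55 ≈ 1390

1390


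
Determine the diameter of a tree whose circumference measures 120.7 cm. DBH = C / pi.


DBH = C / pi = 120.7 / 3.141593 = 38.4200 ≈ 38.42 cm

38.42 cm


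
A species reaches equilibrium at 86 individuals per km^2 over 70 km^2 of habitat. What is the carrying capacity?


K = 86 * 70 = 6020 individuals

6020 individuals


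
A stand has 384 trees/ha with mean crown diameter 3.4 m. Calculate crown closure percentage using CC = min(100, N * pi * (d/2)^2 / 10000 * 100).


(d/2)^2 = (3.4/2)^2 = 1.7^2 = 2.89
Crown area = 3.141593 * 2.89 = 9.07920 m^2
N * area / 10000 * 100 = 384 * 9.07920 / 10000 * 100 = 34.8641
CC = min(100, 34.8641) = 34.8641 ≈ 34.9%

34.9%


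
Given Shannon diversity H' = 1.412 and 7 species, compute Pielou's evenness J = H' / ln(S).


ln(7) = 1.94591
J = H' / ln(S) = 1.412 / 1.94591 = 0.725625 ≈ 0.7256

0.7256


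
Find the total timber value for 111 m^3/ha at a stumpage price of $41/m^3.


Value = 111 * 41 = $4551/ha

$4551/ha


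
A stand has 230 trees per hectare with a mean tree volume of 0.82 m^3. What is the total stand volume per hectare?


V_stand = 230 * 0.82 = 188.6 m^3/ha

188.6 m^3/ha


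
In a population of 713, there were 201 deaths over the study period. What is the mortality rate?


Mortality rate = 201 / 713 = 0.281907 ≈ 0.2819

0.2819


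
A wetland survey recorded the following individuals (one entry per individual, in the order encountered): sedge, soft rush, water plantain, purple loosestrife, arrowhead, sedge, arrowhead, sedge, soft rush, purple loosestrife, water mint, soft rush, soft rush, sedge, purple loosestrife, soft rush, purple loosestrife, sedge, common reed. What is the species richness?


Total individuals logged = 19
Distinct species (count of individuals): sedge (5), soft rush (5), water plantain (1), purple loosestrife (4), arrowhead (2), water mint (1), common reed (1)
Species richness = number of distinct species = 7

7


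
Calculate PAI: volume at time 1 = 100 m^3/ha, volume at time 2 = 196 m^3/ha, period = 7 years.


PAI = (V2 - V1) / period = (196 - 100) / 7 = 96 / 7 = 13.7143 ≈ 13.71 m^3/ha/yr

13.71 m^3/ha/yr


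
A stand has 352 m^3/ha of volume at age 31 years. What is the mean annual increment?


MAI = 352 / 31 = 11.3548 ≈ 11.35 m^3/ha/yr

11.35 m^3/ha/yr


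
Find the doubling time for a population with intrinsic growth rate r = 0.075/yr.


td = ln(2) / 0.075 = 0.693147 / 0.075 = 9.24196 ≈ 9.2 years

9.2 years


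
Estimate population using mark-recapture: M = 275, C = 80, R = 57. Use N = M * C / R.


N = M * C / R = 275 * 80 / 57 = 22000 / 57 = 385.96 ≈ 386

386 individuals


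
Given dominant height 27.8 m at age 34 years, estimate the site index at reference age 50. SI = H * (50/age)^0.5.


50/34 = 1.47059
(1.47059)^0.5 = 1.21268
SI = 27.8 * 1.21268 = 33.7125 ≈ 33.7 m

33.7 m


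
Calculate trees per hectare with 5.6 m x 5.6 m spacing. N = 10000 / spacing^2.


N = 10000 / 5.6^2 = 10000 / 31.36 = 318.878 ≈ 319 trees/ha

319 trees/ha


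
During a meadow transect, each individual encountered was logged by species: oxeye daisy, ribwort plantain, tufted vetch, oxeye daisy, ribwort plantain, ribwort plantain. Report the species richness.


Total individuals logged = 6
Distinct species (count of individuals): oxeye daisy (2), ribwort plantain (3), tufted vetch (1)
Species richness = number of distinct species = 3

3
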